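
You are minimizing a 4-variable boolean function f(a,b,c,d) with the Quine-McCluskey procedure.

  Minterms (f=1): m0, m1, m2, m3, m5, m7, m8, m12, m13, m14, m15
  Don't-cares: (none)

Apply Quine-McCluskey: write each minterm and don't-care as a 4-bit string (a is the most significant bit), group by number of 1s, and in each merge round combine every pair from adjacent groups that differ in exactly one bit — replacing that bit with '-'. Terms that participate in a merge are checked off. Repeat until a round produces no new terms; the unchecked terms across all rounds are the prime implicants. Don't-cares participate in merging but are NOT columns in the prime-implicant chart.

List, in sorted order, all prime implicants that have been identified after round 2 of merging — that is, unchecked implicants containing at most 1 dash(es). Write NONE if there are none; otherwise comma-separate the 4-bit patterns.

size-2^0 implicants → 0000(✓)  0001(✓)  0010(✓)  0011(✓)  0101(✓)  0111(✓)  1000(✓)  1100(✓)  1101(✓)  1110(✓)  1111(✓)
size-2^1 implicants → -000  -101(✓)  -111(✓)  0-01(✓)  0-11(✓)  00-0(✓)  00-1(✓)  000-(✓)  001-(✓)  01-1(✓)  1-00  11-0(✓)  11-1(✓)  110-(✓)  111-(✓)
size-2^2 implicants → -1-1  0--1  00--  11--
Unchecked terms (primes): -000, -1-1, 0--1, 00--, 1-00, 11--

-000, 1-00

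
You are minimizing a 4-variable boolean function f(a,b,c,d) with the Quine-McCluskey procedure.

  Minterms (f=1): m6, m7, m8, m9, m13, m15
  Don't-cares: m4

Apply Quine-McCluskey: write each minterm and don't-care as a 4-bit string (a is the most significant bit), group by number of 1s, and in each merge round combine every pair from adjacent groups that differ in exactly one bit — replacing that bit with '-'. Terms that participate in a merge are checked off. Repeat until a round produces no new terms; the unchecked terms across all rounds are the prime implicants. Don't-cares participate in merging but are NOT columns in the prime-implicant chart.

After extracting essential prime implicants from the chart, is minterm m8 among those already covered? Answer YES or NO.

[col 0] 0100*, 0110*, 0111*, 1000*, 1001*, 1101*, 1111*
[col 1] -111, 01-0, 011-, 1-01, 100-, 11-1
Prime implicants: -111, 01-0, 011-, 1-01, 100-, 11-1
PI chart (minterm → PIs covering it):
  6 | 01-0,011-
  7 | -111,011-
  8 | 100-  (sole → essential)
  9 | 1-01,100-
  13 | 1-01,11-1
  15 | -111,11-1
Essential prime implicants: 100-

YES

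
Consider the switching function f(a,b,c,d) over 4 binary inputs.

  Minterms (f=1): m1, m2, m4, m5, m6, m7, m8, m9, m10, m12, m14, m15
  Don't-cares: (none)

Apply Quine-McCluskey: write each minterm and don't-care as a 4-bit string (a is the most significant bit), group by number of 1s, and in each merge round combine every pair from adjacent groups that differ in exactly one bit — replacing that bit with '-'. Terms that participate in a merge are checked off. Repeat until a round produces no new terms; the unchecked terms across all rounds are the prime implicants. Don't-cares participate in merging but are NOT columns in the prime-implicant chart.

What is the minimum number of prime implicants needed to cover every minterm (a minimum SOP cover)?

Round 0: 0001✓ 0010✓ 0100✓ 0101✓ 0110✓ 0111✓ 1000✓ 1001✓ 1010✓ 1100✓ 1110✓ 1111✓
Round 1: -001 -010✓ -100✓ -110✓ -111✓ 0-01 0-10✓ 01-0✓ 01-1✓ 010-✓ 011-✓ 1-00✓ 1-10✓ 10-0✓ 100- 11-0✓ 111-✓
Round 2: --10 -1-0 -11- 01-- 1--0
PIs = {--10, -001, -1-0, -11-, 0-01, 01--, 1--0, 100-}
Coverage chart:
  m1: -001,0-01
  m2: --10 ←essential
  m4: -1-0,01--
  m5: 0-01,01--
  m6: --10,-1-0,-11-,01--
  m7: -11-,01--
  m8: 1--0,100-
  m9: -001,100-
  m10: --10,1--0
  m12: -1-0,1--0
  m14: --10,-1-0,-11-,1--0
  m15: -11- ←essential
Essential: --10, -11-
Petrick residual → -001, 01--, 1--0
Min cover (5 terms): cd' + b'c'd + bc + a'b + ad'

5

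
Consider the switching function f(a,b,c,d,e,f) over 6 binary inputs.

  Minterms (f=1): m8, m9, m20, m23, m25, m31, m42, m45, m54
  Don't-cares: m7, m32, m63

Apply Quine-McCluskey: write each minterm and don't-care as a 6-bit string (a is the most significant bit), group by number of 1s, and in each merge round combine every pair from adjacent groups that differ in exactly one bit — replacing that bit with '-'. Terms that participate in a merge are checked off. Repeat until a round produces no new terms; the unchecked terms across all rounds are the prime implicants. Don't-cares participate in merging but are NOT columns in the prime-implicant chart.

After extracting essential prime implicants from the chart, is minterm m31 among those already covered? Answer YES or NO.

NO

[col 0] 000111*, 001000*, 001001*, 010100, 010111*, 011001*, 011111*, 100000, 101010, 101101, 110110, 111111*
[col 1] -11111, 0-0111, 0-1001, 00100-, 01-111
Prime implicants: -11111, 0-0111, 0-1001, 00100-, 01-111, 010100, 100000, 101010, 101101, 110110
PI chart (minterm → PIs covering it):
  8 | 00100-  (sole → essential)
  9 | 0-1001,00100-
  20 | 010100  (sole → essential)
  23 | 0-0111,01-111
  25 | 0-1001  (sole → essential)
  31 | -11111,01-111
  42 | 101010  (sole → essential)
  45 | 101101  (sole → essential)
  54 | 110110  (sole → essential)
Essential prime implicants: 0-1001, 00100-, 010100, 101010, 101101, 110110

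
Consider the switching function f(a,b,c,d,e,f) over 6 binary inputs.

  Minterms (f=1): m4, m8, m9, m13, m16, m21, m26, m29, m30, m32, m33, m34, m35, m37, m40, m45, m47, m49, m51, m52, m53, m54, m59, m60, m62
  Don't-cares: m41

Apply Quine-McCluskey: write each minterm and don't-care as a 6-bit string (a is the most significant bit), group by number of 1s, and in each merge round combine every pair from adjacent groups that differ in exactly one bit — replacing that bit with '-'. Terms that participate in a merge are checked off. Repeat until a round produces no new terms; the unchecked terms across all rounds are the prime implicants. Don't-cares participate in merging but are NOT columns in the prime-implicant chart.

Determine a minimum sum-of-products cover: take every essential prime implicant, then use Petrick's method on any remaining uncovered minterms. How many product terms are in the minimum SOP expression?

Round 0: 000100 001000✓ 001001✓ 001101✓ 010000 010101✓ 011010✓ 011101✓ 011110✓ 100000✓ 100001✓ 100010✓ 100011✓ 100101✓ 101000✓ 101001✓ 101101✓ 101111✓ 110001✓ 110011✓ 110100✓ 110101✓ 110110✓ 111011✓ 111100✓ 111110✓
Round 1: -01000✓ -01001✓ -01101✓ -10101 -11110 0-1101 001-01✓ 00100-✓ 01-101 011-10 1-0001✓ 1-0011✓ 1-0101✓ 10-000✓ 10-001✓ 10-101✓ 100-01✓ 1000-0✓ 1000-1✓ 10000-✓ 10001-✓ 101-01✓ 10100-✓ 1011-1 11-011 11-100✓ 11-110✓ 110-01✓ 1100-1✓ 1101-0✓ 11010- 1111-0✓
Round 2: -01-01 -0100- 1-0-01 1-00-1 10--01 10-00- 1000-- 11-1-0
PIs = {-01-01, -0100-, -10101, -11110, 0-1101, 000100, 01-101, 010000, 011-10, 1-0-01, 1-00-1, 10--01, 10-00-, 1000--, 1011-1, 11-011, 11-1-0, 11010-}
Coverage chart:
  m4: 000100 ←essential
  m8: -0100- ←essential
  m9: -01-01,-0100-
  m13: -01-01,0-1101
  m16: 010000 ←essential
  m21: -10101,01-101
  m26: 011-10 ←essential
  m29: 0-1101,01-101
  m30: -11110,011-10
  m32: 10-00-,1000--
  m33: 1-0-01,1-00-1,10--01,10-00-,1000--
  m34: 1000-- ←essential
  m35: 1-00-1,1000--
  m37: 1-0-01,10--01
  m40: -0100-,10-00-
  m45: -01-01,10--01,1011-1
  m47: 1011-1 ←essential
  m49: 1-0-01,1-00-1
  m51: 1-00-1,11-011
  m52: 11-1-0,11010-
  m53: -10101,1-0-01,11010-
  m54: 11-1-0 ←essential
  m59: 11-011 ←essential
  m60: 11-1-0 ←essential
  m62: -11110,11-1-0
Essential: -0100-, 000100, 010000, 011-10, 1000--, 1011-1, 11-011, 11-1-0
Petrick residual → -01-01, 01-101, 1-0-01
Min cover (11 terms): b'ce'f + b'cd'e' + a'b'c'de'f' + a'bde'f + a'bc'd'e'f' + a'bcef' + ac'e'f + ab'c'd' + ab'cdf + abd'ef + abdf'

11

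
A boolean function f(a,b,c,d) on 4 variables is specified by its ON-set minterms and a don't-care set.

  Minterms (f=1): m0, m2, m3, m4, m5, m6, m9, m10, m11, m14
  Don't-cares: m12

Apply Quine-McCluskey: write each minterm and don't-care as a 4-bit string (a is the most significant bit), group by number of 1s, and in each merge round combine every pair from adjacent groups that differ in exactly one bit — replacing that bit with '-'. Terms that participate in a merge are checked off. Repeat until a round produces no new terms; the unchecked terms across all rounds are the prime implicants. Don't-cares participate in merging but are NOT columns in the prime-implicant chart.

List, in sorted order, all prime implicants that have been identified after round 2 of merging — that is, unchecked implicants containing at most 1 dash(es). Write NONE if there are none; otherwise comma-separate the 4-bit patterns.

010-, 10-1

size-2^0 implicants → 0000(✓)  0010(✓)  0011(✓)  0100(✓)  0101(✓)  0110(✓)  1001(✓)  1010(✓)  1011(✓)  1100(✓)  1110(✓)
size-2^1 implicants → -010(✓)  -011(✓)  -100(✓)  -110(✓)  0-00(✓)  0-10(✓)  00-0(✓)  001-(✓)  01-0(✓)  010-  1-10(✓)  10-1  101-(✓)  11-0(✓)
size-2^2 implicants → --10  -01-  -1-0  0--0
Unchecked terms (primes): --10, -01-, -1-0, 0--0, 010-, 10-1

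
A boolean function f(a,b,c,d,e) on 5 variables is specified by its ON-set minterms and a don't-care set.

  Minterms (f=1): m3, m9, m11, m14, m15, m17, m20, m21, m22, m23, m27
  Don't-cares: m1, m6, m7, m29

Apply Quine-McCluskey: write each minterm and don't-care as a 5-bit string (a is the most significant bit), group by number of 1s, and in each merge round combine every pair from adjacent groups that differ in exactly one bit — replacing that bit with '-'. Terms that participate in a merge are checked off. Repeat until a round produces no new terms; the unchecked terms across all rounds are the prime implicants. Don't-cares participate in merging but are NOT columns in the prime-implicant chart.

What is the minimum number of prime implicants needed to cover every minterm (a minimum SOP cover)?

5

Round 0: 00001✓ 00011✓ 00110✓ 00111✓ 01001✓ 01011✓ 01110✓ 01111✓ 10001✓ 10100✓ 10101✓ 10110✓ 10111✓ 11011✓ 11101✓
Round 1: -0001 -0110✓ -0111✓ -1011 0-001✓ 0-011✓ 0-110✓ 0-111✓ 00-11✓ 000-1✓ 0011-✓ 01-11✓ 010-1✓ 0111-✓ 1-101 10-01 101-0✓ 101-1✓ 1010-✓ 1011-✓
Round 2: -011- 0--11 0-0-1 0-11- 101--
PIs = {-0001, -011-, -1011, 0--11, 0-0-1, 0-11-, 1-101, 10-01, 101--}
Coverage chart:
  m3: 0--11,0-0-1
  m9: 0-0-1 ←essential
  m11: -1011,0--11,0-0-1
  m14: 0-11- ←essential
  m15: 0--11,0-11-
  m17: -0001,10-01
  m20: 101-- ←essential
  m21: 1-101,10-01,101--
  m22: -011-,101--
  m23: -011-,101--
  m27: -1011 ←essential
Essential: -1011, 0-0-1, 0-11-, 101--
Petrick residual → -0001
Min cover (5 terms): b'c'd'e + bc'de + a'c'e + a'cd + ab'c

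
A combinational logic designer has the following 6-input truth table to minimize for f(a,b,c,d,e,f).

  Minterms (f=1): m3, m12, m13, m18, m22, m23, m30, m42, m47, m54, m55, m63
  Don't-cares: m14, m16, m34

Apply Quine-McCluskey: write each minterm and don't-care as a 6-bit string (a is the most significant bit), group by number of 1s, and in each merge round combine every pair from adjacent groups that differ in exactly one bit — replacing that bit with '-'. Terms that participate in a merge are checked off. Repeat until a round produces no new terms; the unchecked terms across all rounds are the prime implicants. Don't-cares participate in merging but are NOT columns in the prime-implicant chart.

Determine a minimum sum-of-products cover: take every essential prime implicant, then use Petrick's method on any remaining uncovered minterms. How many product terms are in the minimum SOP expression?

size-2^0 implicants → 000011  001100(✓)  001101(✓)  001110(✓)  010000(✓)  010010(✓)  010110(✓)  010111(✓)  011110(✓)  100010(✓)  101010(✓)  101111(✓)  110110(✓)  110111(✓)  111111(✓)
size-2^1 implicants → -10110(✓)  -10111(✓)  0-1110  0011-0  00110-  01-110  010-10  0100-0  01011-(✓)  1-1111  10-010  11-111  11011-(✓)
size-2^2 implicants → -1011-
Unchecked terms (primes): -1011-, 0-1110, 000011, 0011-0, 00110-, 01-110, 010-10, 0100-0, 1-1111, 10-010, 11-111
Minterm coverage:
  m3 ⊆ 000011 [E]
  m12 ⊆ 0011-0,00110-
  m13 ⊆ 00110- [E]
  m18 ⊆ 010-10,0100-0
  m22 ⊆ -1011-,01-110,010-10
  m23 ⊆ -1011- [E]
  m30 ⊆ 0-1110,01-110
  m42 ⊆ 10-010 [E]
  m47 ⊆ 1-1111 [E]
  m54 ⊆ -1011- [E]
  m55 ⊆ -1011-,11-111
  m63 ⊆ 1-1111,11-111
E = {-1011-, 000011, 00110-, 1-1111, 10-010}
Petrick residual → 0-1110, 010-10
Cover = bc'de + a'cdef' + a'b'c'd'ef + a'b'cde' + a'bc'ef' + acdef + ab'd'ef'  |cover|=7

7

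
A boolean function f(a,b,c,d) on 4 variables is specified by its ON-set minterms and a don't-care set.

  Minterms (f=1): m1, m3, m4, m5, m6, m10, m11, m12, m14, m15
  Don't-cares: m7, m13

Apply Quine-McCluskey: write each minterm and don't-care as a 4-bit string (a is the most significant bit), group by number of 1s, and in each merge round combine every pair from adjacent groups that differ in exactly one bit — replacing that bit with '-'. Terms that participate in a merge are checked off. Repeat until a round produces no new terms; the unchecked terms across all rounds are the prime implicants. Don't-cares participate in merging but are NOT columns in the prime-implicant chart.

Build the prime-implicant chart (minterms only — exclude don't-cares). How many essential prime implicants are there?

[col 0] 0001*, 0011*, 0100*, 0101*, 0110*, 0111*, 1010*, 1011*, 1100*, 1101*, 1110*, 1111*
[col 1] -011*, -100*, -101*, -110*, -111*, 0-01*, 0-11*, 00-1*, 01-0*, 01-1*, 010-*, 011-*, 1-10*, 1-11*, 101-*, 11-0*, 11-1*, 110-*, 111-*
[col 2] --11, -1-0*, -1-1*, -10-*, -11-*, 0--1, 01--*, 1-1-, 11--*
[col 3] -1--
Prime implicants: --11, -1--, 0--1, 1-1-
PI chart (minterm → PIs covering it):
  1 | 0--1  (sole → essential)
  3 | --11,0--1
  4 | -1--  (sole → essential)
  5 | -1--,0--1
  6 | -1--  (sole → essential)
  10 | 1-1-  (sole → essential)
  11 | --11,1-1-
  12 | -1--  (sole → essential)
  14 | -1--,1-1-
  15 | --11,-1--,1-1-
Essential prime implicants: -1--, 0--1, 1-1-

3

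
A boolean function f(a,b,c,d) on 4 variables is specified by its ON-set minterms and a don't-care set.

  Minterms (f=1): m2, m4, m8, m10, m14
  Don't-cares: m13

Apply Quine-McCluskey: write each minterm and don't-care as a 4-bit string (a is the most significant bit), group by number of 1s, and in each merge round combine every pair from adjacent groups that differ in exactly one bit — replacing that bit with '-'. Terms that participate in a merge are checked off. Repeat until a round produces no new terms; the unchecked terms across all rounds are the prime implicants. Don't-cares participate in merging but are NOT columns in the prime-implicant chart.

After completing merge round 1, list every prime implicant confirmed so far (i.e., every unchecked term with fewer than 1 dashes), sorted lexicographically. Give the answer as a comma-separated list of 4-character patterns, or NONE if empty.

[col 0] 0010*, 0100, 1000*, 1010*, 1101, 1110*
[col 1] -010, 1-10, 10-0
Prime implicants: -010, 0100, 1-10, 10-0, 1101

0100, 1101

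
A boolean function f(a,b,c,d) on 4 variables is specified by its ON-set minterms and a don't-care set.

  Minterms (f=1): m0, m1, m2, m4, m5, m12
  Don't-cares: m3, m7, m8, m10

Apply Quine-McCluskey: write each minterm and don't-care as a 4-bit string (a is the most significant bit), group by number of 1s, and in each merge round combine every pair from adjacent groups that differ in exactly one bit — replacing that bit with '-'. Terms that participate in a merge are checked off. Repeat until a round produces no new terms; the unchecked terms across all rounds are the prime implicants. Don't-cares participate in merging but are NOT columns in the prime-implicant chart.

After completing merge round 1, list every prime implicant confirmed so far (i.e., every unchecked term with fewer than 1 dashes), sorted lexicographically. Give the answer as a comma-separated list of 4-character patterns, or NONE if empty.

[col 0] 0000*, 0001*, 0010*, 0011*, 0100*, 0101*, 0111*, 1000*, 1010*, 1100*
[col 1] -000*, -010*, -100*, 0-00*, 0-01*, 0-11*, 00-0*, 00-1*, 000-*, 001-*, 01-1*, 010-*, 1-00*, 10-0*
[col 2] --00, -0-0, 0--1, 0-0-, 00--
Prime implicants: --00, -0-0, 0--1, 0-0-, 00--

NONE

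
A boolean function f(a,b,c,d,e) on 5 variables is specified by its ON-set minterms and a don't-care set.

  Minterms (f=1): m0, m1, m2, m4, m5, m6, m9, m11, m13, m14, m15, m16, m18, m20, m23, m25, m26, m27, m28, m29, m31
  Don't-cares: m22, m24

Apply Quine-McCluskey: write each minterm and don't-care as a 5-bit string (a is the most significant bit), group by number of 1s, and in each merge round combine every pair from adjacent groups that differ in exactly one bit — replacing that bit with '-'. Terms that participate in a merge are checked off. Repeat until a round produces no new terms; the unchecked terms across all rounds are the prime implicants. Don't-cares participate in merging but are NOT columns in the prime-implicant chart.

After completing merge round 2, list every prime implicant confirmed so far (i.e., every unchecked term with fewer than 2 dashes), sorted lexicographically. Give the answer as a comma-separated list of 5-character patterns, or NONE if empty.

size-2^0 implicants → 00000(✓)  00001(✓)  00010(✓)  00100(✓)  00101(✓)  00110(✓)  01001(✓)  01011(✓)  01101(✓)  01110(✓)  01111(✓)  10000(✓)  10010(✓)  10100(✓)  10110(✓)  10111(✓)  11000(✓)  11001(✓)  11010(✓)  11011(✓)  11100(✓)  11101(✓)  11111(✓)
size-2^1 implicants → -0000(✓)  -0010(✓)  -0100(✓)  -0110(✓)  -1001(✓)  -1011(✓)  -1101(✓)  -1111(✓)  0-001(✓)  0-101(✓)  0-110  00-00(✓)  00-01(✓)  00-10(✓)  000-0(✓)  0000-(✓)  001-0(✓)  0010-(✓)  01-01(✓)  01-11(✓)  010-1(✓)  011-1(✓)  0111-  1-000(✓)  1-010(✓)  1-100(✓)  1-111  10-00(✓)  10-10(✓)  100-0(✓)  101-0(✓)  1011-  11-00(✓)  11-01(✓)  11-11(✓)  110-0(✓)  110-1(✓)  1100-(✓)  1101-(✓)  111-1(✓)  1110-(✓)
size-2^2 implicants → -0-00(✓)  -0-10(✓)  -00-0(✓)  -01-0(✓)  -1-01(✓)  -1-11(✓)  -10-1(✓)  -11-1(✓)  0--01  00--0(✓)  00-0-  01--1(✓)  1--00  1-0-0  10--0(✓)  11--1(✓)  11-0-  110--
size-2^3 implicants → -0--0  -1--1
Unchecked terms (primes): -0--0, -1--1, 0--01, 0-110, 00-0-, 0111-, 1--00, 1-0-0, 1-111, 1011-, 11-0-, 110--

0-110, 0111-, 1-111, 1011-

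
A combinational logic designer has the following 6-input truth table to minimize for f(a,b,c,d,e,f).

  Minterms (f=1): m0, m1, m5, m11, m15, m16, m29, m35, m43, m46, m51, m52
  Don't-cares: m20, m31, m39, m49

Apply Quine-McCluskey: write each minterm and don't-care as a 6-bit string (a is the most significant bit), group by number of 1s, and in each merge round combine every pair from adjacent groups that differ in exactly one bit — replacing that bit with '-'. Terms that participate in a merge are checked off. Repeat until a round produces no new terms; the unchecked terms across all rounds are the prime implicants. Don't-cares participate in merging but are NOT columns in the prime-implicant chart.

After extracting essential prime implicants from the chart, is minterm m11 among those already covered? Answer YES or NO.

size-2^0 implicants → 000000(✓)  000001(✓)  000101(✓)  001011(✓)  001111(✓)  010000(✓)  010100(✓)  011101(✓)  011111(✓)  100011(✓)  100111(✓)  101011(✓)  101110  110001(✓)  110011(✓)  110100(✓)
size-2^1 implicants → -01011  -10100  0-0000  0-1111  000-01  00000-  001-11  010-00  0111-1  1-0011  10-011  100-11  1100-1
Unchecked terms (primes): -01011, -10100, 0-0000, 0-1111, 000-01, 00000-, 001-11, 010-00, 0111-1, 1-0011, 10-011, 100-11, 101110, 1100-1
Minterm coverage:
  m0 ⊆ 0-0000,00000-
  m1 ⊆ 000-01,00000-
  m5 ⊆ 000-01 [E]
  m11 ⊆ -01011,001-11
  m15 ⊆ 0-1111,001-11
  m16 ⊆ 0-0000,010-00
  m29 ⊆ 0111-1 [E]
  m35 ⊆ 1-0011,10-011,100-11
  m43 ⊆ -01011,10-011
  m46 ⊆ 101110 [E]
  m51 ⊆ 1-0011,1100-1
  m52 ⊆ -10100 [E]
E = {-10100, 000-01, 0111-1, 101110}

NO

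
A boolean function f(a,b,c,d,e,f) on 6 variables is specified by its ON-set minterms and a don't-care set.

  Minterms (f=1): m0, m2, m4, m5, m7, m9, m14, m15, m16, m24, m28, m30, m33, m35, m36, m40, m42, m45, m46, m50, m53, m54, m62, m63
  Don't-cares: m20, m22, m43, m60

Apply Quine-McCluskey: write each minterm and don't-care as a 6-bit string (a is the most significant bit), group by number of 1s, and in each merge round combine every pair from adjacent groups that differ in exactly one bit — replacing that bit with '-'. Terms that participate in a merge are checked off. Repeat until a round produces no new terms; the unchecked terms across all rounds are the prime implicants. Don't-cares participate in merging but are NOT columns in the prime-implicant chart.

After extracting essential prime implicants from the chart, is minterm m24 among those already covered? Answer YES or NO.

Round 0: 000000✓ 000010✓ 000100✓ 000101✓ 000111✓ 001001 001110✓ 001111✓ 010000✓ 010100✓ 010110✓ 011000✓ 011100✓ 011110✓ 100001✓ 100011✓ 100100✓ 101000✓ 101010✓ 101011✓ 101101 101110✓ 110010✓ 110101 110110✓ 111100✓ 111110✓ 111111✓
Round 1: -00100 -01110✓ -10110✓ -11100✓ -11110✓ 0-0000✓ 0-0100✓ 0-1110✓ 00-111 000-00✓ 0000-0 0001-1 00010- 00111- 01-000✓ 01-100✓ 01-110✓ 010-00✓ 0101-0✓ 011-00✓ 0111-0✓ 1-1110✓ 10-011 1000-1 101-10 1010-0 10101- 11-110✓ 110-10 1111-0✓ 11111-
Round 2: --1110 -1-110 -111-0 0-0-00 01--00 01-1-0
PIs = {--1110, -00100, -1-110, -111-0, 0-0-00, 00-111, 0000-0, 0001-1, 00010-, 001001, 00111-, 01--00, 01-1-0, 10-011, 1000-1, 101-10, 1010-0, 10101-, 101101, 110-10, 110101, 11111-}
Coverage chart:
  m0: 0-0-00,0000-0
  m2: 0000-0 ←essential
  m4: -00100,0-0-00,00010-
  m5: 0001-1,00010-
  m7: 00-111,0001-1
  m9: 001001 ←essential
  m14: --1110,00111-
  m15: 00-111,00111-
  m16: 0-0-00,01--00
  m24: 01--00 ←essential
  m28: -111-0,01--00,01-1-0
  m30: --1110,-1-110,-111-0,01-1-0
  m33: 1000-1 ←essential
  m35: 10-011,1000-1
  m36: -00100 ←essential
  m40: 1010-0 ←essential
  m42: 101-10,1010-0,10101-
  m45: 101101 ←essential
  m46: --1110,101-10
  m50: 110-10 ←essential
  m53: 110101 ←essential
  m54: -1-110,110-10
  m62: --1110,-1-110,-111-0,11111-
  m63: 11111- ←essential
Essential: -00100, 0000-0, 001001, 01--00, 1000-1, 1010-0, 101101, 110-10, 110101, 11111-

YES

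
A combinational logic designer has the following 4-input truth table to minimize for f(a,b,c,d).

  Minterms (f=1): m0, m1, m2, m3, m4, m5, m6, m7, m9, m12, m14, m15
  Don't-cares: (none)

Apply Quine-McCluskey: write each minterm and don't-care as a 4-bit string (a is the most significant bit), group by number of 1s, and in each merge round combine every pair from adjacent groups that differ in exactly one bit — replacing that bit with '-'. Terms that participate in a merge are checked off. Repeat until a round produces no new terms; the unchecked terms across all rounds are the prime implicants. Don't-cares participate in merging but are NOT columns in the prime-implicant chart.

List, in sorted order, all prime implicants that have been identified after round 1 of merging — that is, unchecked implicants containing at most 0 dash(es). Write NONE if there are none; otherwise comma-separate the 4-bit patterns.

NONE

Round 0: 0000✓ 0001✓ 0010✓ 0011✓ 0100✓ 0101✓ 0110✓ 0111✓ 1001✓ 1100✓ 1110✓ 1111✓
Round 1: -001 -100✓ -110✓ -111✓ 0-00✓ 0-01✓ 0-10✓ 0-11✓ 00-0✓ 00-1✓ 000-✓ 001-✓ 01-0✓ 01-1✓ 010-✓ 011-✓ 11-0✓ 111-✓
Round 2: -1-0 -11- 0--0✓ 0--1✓ 0-0-✓ 0-1-✓ 00--✓ 01--✓
Round 3: 0---
PIs = {-001, -1-0, -11-, 0---}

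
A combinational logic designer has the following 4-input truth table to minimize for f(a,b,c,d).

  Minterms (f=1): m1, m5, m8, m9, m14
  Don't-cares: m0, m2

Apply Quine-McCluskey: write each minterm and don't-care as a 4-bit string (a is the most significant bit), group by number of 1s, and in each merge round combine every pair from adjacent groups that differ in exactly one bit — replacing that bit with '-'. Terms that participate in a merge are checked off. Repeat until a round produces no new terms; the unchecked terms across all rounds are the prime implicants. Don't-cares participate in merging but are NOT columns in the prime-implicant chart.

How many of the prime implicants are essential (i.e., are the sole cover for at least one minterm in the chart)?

3

size-2^0 implicants → 0000(✓)  0001(✓)  0010(✓)  0101(✓)  1000(✓)  1001(✓)  1110
size-2^1 implicants → -000(✓)  -001(✓)  0-01  00-0  000-(✓)  100-(✓)
size-2^2 implicants → -00-
Unchecked terms (primes): -00-, 0-01, 00-0, 1110
Minterm coverage:
  m1 ⊆ -00-,0-01
  m5 ⊆ 0-01 [E]
  m8 ⊆ -00- [E]
  m9 ⊆ -00- [E]
  m14 ⊆ 1110 [E]
E = {-00-, 0-01, 1110}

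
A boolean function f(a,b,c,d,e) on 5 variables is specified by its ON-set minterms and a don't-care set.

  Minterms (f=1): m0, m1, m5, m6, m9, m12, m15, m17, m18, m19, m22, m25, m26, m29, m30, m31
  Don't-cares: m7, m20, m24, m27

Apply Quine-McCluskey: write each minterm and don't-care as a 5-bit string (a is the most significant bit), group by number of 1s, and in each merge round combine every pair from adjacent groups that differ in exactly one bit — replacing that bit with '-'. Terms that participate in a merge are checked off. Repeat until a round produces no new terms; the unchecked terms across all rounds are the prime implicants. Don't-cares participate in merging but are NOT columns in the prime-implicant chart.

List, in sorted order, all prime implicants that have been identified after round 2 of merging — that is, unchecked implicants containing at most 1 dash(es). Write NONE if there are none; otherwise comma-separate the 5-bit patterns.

[col 0] 00000*, 00001*, 00101*, 00110*, 00111*, 01001*, 01100, 01111*, 10001*, 10010*, 10011*, 10100*, 10110*, 11000*, 11001*, 11010*, 11011*, 11101*, 11110*, 11111*
[col 1] -0001*, -0110, -1001*, -1111, 0-001*, 0-111, 00-01, 0000-, 001-1, 0011-, 1-001*, 1-010*, 1-011*, 1-110*, 10-10*, 100-1*, 1001-*, 101-0, 11-01*, 11-10*, 11-11*, 110-0*, 110-1*, 1100-*, 1101-*, 111-1*, 1111-*
[col 2] --001, 1--10, 1-0-1, 1-01-, 11--1, 11-1-, 110--
Prime implicants: --001, -0110, -1111, 0-111, 00-01, 0000-, 001-1, 0011-, 01100, 1--10, 1-0-1, 1-01-, 101-0, 11--1, 11-1-, 110--

-0110, -1111, 0-111, 00-01, 0000-, 001-1, 0011-, 01100, 101-0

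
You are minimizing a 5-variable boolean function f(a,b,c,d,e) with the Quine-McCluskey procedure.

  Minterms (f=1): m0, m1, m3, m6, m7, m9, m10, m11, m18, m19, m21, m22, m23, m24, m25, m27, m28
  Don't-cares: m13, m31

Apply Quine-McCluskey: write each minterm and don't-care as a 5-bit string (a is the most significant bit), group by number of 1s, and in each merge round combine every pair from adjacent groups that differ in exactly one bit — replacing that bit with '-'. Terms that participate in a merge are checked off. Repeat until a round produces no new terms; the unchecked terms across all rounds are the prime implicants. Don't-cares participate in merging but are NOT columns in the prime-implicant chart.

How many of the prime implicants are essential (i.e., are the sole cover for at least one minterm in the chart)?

[col 0] 00000*, 00001*, 00011*, 00110*, 00111*, 01001*, 01010*, 01011*, 01101*, 10010*, 10011*, 10101*, 10110*, 10111*, 11000*, 11001*, 11011*, 11100*, 11111*
[col 1] -0011*, -0110*, -0111*, -1001*, -1011*, 0-001*, 0-011*, 00-11*, 000-1*, 0000-, 0011-*, 01-01, 010-1*, 0101-, 1-011*, 1-111*, 10-10*, 10-11*, 1001-*, 101-1, 1011-*, 11-00, 11-11*, 110-1*, 1100-
[col 2] --011, -0-11, -011-, -10-1, 0-0-1, 1--11, 10-1-
Prime implicants: --011, -0-11, -011-, -10-1, 0-0-1, 0000-, 01-01, 0101-, 1--11, 10-1-, 101-1, 11-00, 1100-
PI chart (minterm → PIs covering it):
  0 | 0000-  (sole → essential)
  1 | 0-0-1,0000-
  3 | --011,-0-11,0-0-1
  6 | -011-  (sole → essential)
  7 | -0-11,-011-
  9 | -10-1,0-0-1,01-01
  10 | 0101-  (sole → essential)
  11 | --011,-10-1,0-0-1,0101-
  18 | 10-1-  (sole → essential)
  19 | --011,-0-11,1--11,10-1-
  21 | 101-1  (sole → essential)
  22 | -011-,10-1-
  23 | -0-11,-011-,1--11,10-1-,101-1
  24 | 11-00,1100-
  25 | -10-1,1100-
  27 | --011,-10-1,1--11
  28 | 11-00  (sole → essential)
Essential prime implicants: -011-, 0000-, 0101-, 10-1-, 101-1, 11-00

6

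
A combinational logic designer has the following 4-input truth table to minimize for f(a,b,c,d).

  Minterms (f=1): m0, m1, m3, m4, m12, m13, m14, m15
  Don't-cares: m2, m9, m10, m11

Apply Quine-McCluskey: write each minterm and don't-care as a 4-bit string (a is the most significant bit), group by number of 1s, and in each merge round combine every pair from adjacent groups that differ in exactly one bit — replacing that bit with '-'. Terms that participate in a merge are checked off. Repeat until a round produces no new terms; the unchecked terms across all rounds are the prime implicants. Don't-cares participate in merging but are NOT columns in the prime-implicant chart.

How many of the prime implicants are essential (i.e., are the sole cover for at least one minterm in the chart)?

size-2^0 implicants → 0000(✓)  0001(✓)  0010(✓)  0011(✓)  0100(✓)  1001(✓)  1010(✓)  1011(✓)  1100(✓)  1101(✓)  1110(✓)  1111(✓)
size-2^1 implicants → -001(✓)  -010(✓)  -011(✓)  -100  0-00  00-0(✓)  00-1(✓)  000-(✓)  001-(✓)  1-01(✓)  1-10(✓)  1-11(✓)  10-1(✓)  101-(✓)  11-0(✓)  11-1(✓)  110-(✓)  111-(✓)
size-2^2 implicants → -0-1  -01-  00--  1--1  1-1-  11--
Unchecked terms (primes): -0-1, -01-, -100, 0-00, 00--, 1--1, 1-1-, 11--
Minterm coverage:
  m0 ⊆ 0-00,00--
  m1 ⊆ -0-1,00--
  m3 ⊆ -0-1,-01-,00--
  m4 ⊆ -100,0-00
  m12 ⊆ -100,11--
  m13 ⊆ 1--1,11--
  m14 ⊆ 1-1-,11--
  m15 ⊆ 1--1,1-1-,11--
(no essential prime implicants)

0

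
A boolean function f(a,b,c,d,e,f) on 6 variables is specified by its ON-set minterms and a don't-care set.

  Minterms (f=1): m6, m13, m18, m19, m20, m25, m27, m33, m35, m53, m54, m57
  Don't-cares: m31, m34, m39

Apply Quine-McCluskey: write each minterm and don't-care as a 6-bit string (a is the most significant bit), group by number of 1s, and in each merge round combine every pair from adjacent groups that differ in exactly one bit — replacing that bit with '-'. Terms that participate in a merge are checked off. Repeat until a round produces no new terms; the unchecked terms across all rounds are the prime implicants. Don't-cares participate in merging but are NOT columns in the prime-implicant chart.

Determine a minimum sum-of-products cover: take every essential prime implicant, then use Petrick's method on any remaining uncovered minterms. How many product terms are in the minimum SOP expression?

9

size-2^0 implicants → 000110  001101  010010(✓)  010011(✓)  010100  011001(✓)  011011(✓)  011111(✓)  100001(✓)  100010(✓)  100011(✓)  100111(✓)  110101  110110  111001(✓)
size-2^1 implicants → -11001  01-011  01001-  011-11  0110-1  100-11  1000-1  10001-
Unchecked terms (primes): -11001, 000110, 001101, 01-011, 01001-, 010100, 011-11, 0110-1, 100-11, 1000-1, 10001-, 110101, 110110
Minterm coverage:
  m6 ⊆ 000110 [E]
  m13 ⊆ 001101 [E]
  m18 ⊆ 01001- [E]
  m19 ⊆ 01-011,01001-
  m20 ⊆ 010100 [E]
  m25 ⊆ -11001,0110-1
  m27 ⊆ 01-011,011-11,0110-1
  m33 ⊆ 1000-1 [E]
  m35 ⊆ 100-11,1000-1,10001-
  m53 ⊆ 110101 [E]
  m54 ⊆ 110110 [E]
  m57 ⊆ -11001 [E]
E = {-11001, 000110, 001101, 01001-, 010100, 1000-1, 110101, 110110}
Petrick residual → 01-011
Cover = bcd'e'f + a'b'c'def' + a'b'cde'f + a'bd'ef + a'bc'd'e + a'bc'de'f' + ab'c'd'f + abc'de'f + abc'def'  |cover|=9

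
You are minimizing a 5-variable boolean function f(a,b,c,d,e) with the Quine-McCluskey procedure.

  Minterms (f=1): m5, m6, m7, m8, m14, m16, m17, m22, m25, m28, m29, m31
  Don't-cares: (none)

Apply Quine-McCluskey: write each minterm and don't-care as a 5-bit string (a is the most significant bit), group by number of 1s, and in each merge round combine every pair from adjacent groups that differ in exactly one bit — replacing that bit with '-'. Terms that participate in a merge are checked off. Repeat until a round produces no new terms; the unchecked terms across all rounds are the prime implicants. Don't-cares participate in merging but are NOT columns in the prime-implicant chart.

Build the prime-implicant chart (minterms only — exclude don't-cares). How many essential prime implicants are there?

7

[col 0] 00101*, 00110*, 00111*, 01000, 01110*, 10000*, 10001*, 10110*, 11001*, 11100*, 11101*, 11111*
[col 1] -0110, 0-110, 001-1, 0011-, 1-001, 1000-, 11-01, 111-1, 1110-
Prime implicants: -0110, 0-110, 001-1, 0011-, 01000, 1-001, 1000-, 11-01, 111-1, 1110-
PI chart (minterm → PIs covering it):
  5 | 001-1  (sole → essential)
  6 | -0110,0-110,0011-
  7 | 001-1,0011-
  8 | 01000  (sole → essential)
  14 | 0-110  (sole → essential)
  16 | 1000-  (sole → essential)
  17 | 1-001,1000-
  22 | -0110  (sole → essential)
  25 | 1-001,11-01
  28 | 1110-  (sole → essential)
  29 | 11-01,111-1,1110-
  31 | 111-1  (sole → essential)
Essential prime implicants: -0110, 0-110, 001-1, 01000, 1000-, 111-1, 1110-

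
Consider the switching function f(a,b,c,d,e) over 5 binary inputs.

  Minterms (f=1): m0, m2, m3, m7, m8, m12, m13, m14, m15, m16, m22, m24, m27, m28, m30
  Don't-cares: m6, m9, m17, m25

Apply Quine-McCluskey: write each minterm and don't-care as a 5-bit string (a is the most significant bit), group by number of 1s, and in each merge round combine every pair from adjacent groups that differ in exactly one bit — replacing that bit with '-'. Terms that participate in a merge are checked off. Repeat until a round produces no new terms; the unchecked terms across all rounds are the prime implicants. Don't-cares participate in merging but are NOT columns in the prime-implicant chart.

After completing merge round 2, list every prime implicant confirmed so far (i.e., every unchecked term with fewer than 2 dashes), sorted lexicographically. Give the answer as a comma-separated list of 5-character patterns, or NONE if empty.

[col 0] 00000*, 00010*, 00011*, 00110*, 00111*, 01000*, 01001*, 01100*, 01101*, 01110*, 01111*, 10000*, 10001*, 10110*, 11000*, 11001*, 11011*, 11100*, 11110*
[col 1] -0000*, -0110*, -1000*, -1001*, -1100*, -1110*, 0-000*, 0-110*, 0-111*, 00-10*, 00-11*, 000-0, 0001-*, 0011-*, 01-00*, 01-01*, 0100-*, 011-0*, 011-1*, 0110-*, 0111-*, 1-000*, 1-001*, 1-110*, 1000-*, 11-00*, 110-1, 1100-*, 111-0*
[col 2] --000, --110, -1-00, -100-, -11-0, 0-11-, 00-1-, 01-0-, 011--, 1-00-
Prime implicants: --000, --110, -1-00, -100-, -11-0, 0-11-, 00-1-, 000-0, 01-0-, 011--, 1-00-, 110-1

000-0, 110-1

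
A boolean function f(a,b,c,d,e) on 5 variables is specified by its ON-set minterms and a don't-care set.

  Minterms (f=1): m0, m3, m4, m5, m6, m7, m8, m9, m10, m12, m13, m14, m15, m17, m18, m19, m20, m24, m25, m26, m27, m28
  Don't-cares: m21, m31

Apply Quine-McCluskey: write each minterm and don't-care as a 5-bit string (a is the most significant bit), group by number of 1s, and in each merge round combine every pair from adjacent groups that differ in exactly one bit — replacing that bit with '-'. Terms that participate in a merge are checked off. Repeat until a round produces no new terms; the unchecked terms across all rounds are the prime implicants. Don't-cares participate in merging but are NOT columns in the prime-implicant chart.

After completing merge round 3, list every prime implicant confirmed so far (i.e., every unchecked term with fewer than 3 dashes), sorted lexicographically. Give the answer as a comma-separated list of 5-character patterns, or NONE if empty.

--100, -0011, -010-, -1-00, -10-0, -100-, -1111, 0--00, 00-11, 01--0, 01-0-, 1-0-1, 1-01-, 10-01, 11-11, 110--

Round 0: 00000✓ 00011✓ 00100✓ 00101✓ 00110✓ 00111✓ 01000✓ 01001✓ 01010✓ 01100✓ 01101✓ 01110✓ 01111✓ 10001✓ 10010✓ 10011✓ 10100✓ 10101✓ 11000✓ 11001✓ 11010✓ 11011✓ 11100✓ 11111✓
Round 1: -0011 -0100✓ -0101✓ -1000✓ -1001✓ -1010✓ -1100✓ -1111 0-000✓ 0-100✓ 0-101✓ 0-110✓ 0-111✓ 00-00✓ 00-11 001-0✓ 001-1✓ 0010-✓ 0011-✓ 01-00✓ 01-01✓ 01-10✓ 010-0✓ 0100-✓ 011-0✓ 011-1✓ 0110-✓ 0111-✓ 1-001✓ 1-010✓ 1-011✓ 1-100✓ 10-01 100-1✓ 1001-✓ 1010-✓ 11-00✓ 11-11 110-0✓ 110-1✓ 1100-✓ 1101-✓
Round 2: --100 -010- -1-00 -10-0 -100- 0--00 0-1-0✓ 0-1-1✓ 0-10-✓ 0-11-✓ 001--✓ 01--0 01-0- 011--✓ 1-0-1 1-01- 110--
Round 3: 0-1--
PIs = {--100, -0011, -010-, -1-00, -10-0, -100-, -1111, 0--00, 0-1--, 00-11, 01--0, 01-0-, 1-0-1, 1-01-, 10-01, 11-11, 110--}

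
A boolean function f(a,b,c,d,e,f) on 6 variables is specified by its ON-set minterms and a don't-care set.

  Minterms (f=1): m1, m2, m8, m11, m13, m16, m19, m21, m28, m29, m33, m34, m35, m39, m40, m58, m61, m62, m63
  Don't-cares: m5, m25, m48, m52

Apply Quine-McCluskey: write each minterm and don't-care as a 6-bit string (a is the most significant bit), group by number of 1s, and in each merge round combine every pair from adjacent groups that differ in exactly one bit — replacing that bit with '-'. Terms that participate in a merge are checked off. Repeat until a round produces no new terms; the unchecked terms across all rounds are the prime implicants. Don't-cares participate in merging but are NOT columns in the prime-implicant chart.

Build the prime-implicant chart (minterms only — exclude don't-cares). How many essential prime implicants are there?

9

Round 0: 000001✓ 000010✓ 000101✓ 001000✓ 001011 001101✓ 010000✓ 010011 010101✓ 011001✓ 011100✓ 011101✓ 100001✓ 100010✓ 100011✓ 100111✓ 101000✓ 110000✓ 110100✓ 111010✓ 111101✓ 111110✓ 111111✓
Round 1: -00001 -00010 -01000 -10000 -11101 0-0101✓ 0-1101✓ 00-101✓ 000-01 01-101✓ 011-01 01110- 100-11 1000-1 10001- 110-00 111-10 1111-1 11111-
Round 2: 0--101
PIs = {-00001, -00010, -01000, -10000, -11101, 0--101, 000-01, 001011, 010011, 011-01, 01110-, 100-11, 1000-1, 10001-, 110-00, 111-10, 1111-1, 11111-}
Coverage chart:
  m1: -00001,000-01
  m2: -00010 ←essential
  m8: -01000 ←essential
  m11: 001011 ←essential
  m13: 0--101 ←essential
  m16: -10000 ←essential
  m19: 010011 ←essential
  m21: 0--101 ←essential
  m28: 01110- ←essential
  m29: -11101,0--101,011-01,01110-
  m33: -00001,1000-1
  m34: -00010,10001-
  m35: 100-11,1000-1,10001-
  m39: 100-11 ←essential
  m40: -01000 ←essential
  m58: 111-10 ←essential
  m61: -11101,1111-1
  m62: 111-10,11111-
  m63: 1111-1,11111-
Essential: -00010, -01000, -10000, 0--101, 001011, 010011, 01110-, 100-11, 111-10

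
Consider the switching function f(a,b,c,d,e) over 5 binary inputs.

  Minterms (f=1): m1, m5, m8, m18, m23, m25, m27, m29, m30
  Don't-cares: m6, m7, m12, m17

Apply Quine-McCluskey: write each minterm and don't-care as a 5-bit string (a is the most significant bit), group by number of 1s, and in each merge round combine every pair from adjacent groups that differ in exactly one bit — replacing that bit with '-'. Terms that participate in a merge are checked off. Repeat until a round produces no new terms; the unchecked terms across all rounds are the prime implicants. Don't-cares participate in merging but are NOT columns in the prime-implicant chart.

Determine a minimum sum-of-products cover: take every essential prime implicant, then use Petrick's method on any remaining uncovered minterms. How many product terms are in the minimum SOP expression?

7

size-2^0 implicants → 00001(✓)  00101(✓)  00110(✓)  00111(✓)  01000(✓)  01100(✓)  10001(✓)  10010  10111(✓)  11001(✓)  11011(✓)  11101(✓)  11110
size-2^1 implicants → -0001  -0111  00-01  001-1  0011-  01-00  1-001  11-01  110-1
Unchecked terms (primes): -0001, -0111, 00-01, 001-1, 0011-, 01-00, 1-001, 10010, 11-01, 110-1, 11110
Minterm coverage:
  m1 ⊆ -0001,00-01
  m5 ⊆ 00-01,001-1
  m8 ⊆ 01-00 [E]
  m18 ⊆ 10010 [E]
  m23 ⊆ -0111 [E]
  m25 ⊆ 1-001,11-01,110-1
  m27 ⊆ 110-1 [E]
  m29 ⊆ 11-01 [E]
  m30 ⊆ 11110 [E]
E = {-0111, 01-00, 10010, 11-01, 110-1, 11110}
Petrick residual → 00-01
Cover = b'cde + a'b'd'e + a'bd'e' + ab'c'de' + abd'e + abc'e + abcde'  |cover|=7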